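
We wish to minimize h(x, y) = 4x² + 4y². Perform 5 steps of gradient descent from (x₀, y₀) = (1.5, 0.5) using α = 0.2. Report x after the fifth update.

-0.11664

∇h = (8x, 8y)
Step 1: at (1.5, 0.5), ∇h = (12, 4) → (1.5, 0.5) − 0.2·(12, 4) = (-0.9, -0.3)
Step 2: at (-0.9, -0.3), ∇h = (-7.2, -2.4) → (-0.9, -0.3) − 0.2·(-7.2, -2.4) = (0.54, 0.18)
Step 3: at (0.54, 0.18), ∇h = (4.32, 1.44) → (0.54, 0.18) − 0.2·(4.32, 1.44) = (-0.324, -0.108)
Step 4: at (-0.324, -0.108), ∇h = (-2.592, -0.864) → (-0.324, -0.108) − 0.2·(-2.592, -0.864) = (0.1944, 0.0648)
Step 5: at (0.1944, 0.0648), ∇h = (1.5552, 0.5184) → (0.1944, 0.0648) − 0.2·(1.5552, 0.5184) = (-0.11664, -0.03888)
x = -0.11664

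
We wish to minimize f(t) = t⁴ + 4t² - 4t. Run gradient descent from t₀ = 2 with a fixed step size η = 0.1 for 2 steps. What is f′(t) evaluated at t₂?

f′(t) = 4t³ + 8t - 4
Step 1: f′(2) = 44; t₁ = 2 − 0.1·44 = -2.4
Step 2: f′(-2.4) = -78.496; t₂ = -2.4 − 0.1·(-78.496) = 5.4496
f′(t) at (5.4496) = 686.968738463744

686.968738463744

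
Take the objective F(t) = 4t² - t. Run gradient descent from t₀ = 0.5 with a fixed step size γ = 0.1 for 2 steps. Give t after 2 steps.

F′(t) = 8t - 1
t₁ = 0.5 − 0.1·3 = 0.2
t₂ = 0.2 − 0.1·0.6 = 0.14

0.14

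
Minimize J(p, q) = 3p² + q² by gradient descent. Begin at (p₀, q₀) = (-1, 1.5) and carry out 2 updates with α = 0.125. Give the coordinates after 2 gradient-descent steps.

∇J = (6p, 2q)
Step 1: at (-1, 1.5), ∇J = (-6, 3) → (-1, 1.5) − 0.125·(-6, 3) = (-0.25, 1.125)
Step 2: at (-0.25, 1.125), ∇J = (-1.5, 2.25) → (-0.25, 1.125) − 0.125·(-1.5, 2.25) = (-0.0625, 0.84375)

(-0.0625, 0.84375)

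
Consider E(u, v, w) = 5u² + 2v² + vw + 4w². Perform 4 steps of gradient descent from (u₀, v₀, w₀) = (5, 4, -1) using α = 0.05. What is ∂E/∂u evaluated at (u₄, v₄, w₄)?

∇E = (10u, 4v + w, v + 8w)
(u₁, v₁, w₁) = (5, 4, -1) − 0.05·(50, 15, -4) = (2.5, 3.25, -0.8)
(u₂, v₂, w₂) = (2.5, 3.25, -0.8) − 0.05·(25, 12.2, -3.15) = (1.25, 2.64, -0.6425)
(u₃, v₃, w₃) = (1.25, 2.64, -0.6425) − 0.05·(12.5, 9.9175, -2.5) = (0.625, 2.144125, -0.5175)
(u₄, v₄, w₄) = (0.625, 2.144125, -0.5175) − 0.05·(6.25, 8.059, -1.995875) = (0.3125, 1.741175, -0.41770625)
∂E/∂u at (0.3125, 1.741175, -0.41770625) = 3.125

3.125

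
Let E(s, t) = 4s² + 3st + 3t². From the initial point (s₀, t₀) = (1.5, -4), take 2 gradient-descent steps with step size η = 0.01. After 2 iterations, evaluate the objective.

∇E = (8s + 3t, 3s + 6t)
(s₁, t₁) = (1.5, -4) − 0.01·(0, -19.5) = (1.5, -3.805)
(s₂, t₂) = (1.5, -3.805) − 0.01·(0.585, -18.33) = (1.49415, -3.6217)
E(1.49415, -3.6217) = 32.045980395

32.045980395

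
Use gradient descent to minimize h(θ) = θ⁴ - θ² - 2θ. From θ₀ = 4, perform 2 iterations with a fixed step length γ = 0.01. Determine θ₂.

1.44470944

h′(θ) = 4θ³ - 2θ - 2
θ₁ = 4 − 0.01·246 = 1.54
θ₂ = 1.54 − 0.01·9.529056 = 1.44470944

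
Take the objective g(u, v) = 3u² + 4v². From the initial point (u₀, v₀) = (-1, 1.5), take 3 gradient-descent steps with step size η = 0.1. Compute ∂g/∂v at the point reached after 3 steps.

∇g = (6u, 8v)
(u₁, v₁) = (-1, 1.5) − 0.1·(-6, 12) = (-0.4, 0.3)
(u₂, v₂) = (-0.4, 0.3) − 0.1·(-2.4, 2.4) = (-0.16, 0.06)
(u₃, v₃) = (-0.16, 0.06) − 0.1·(-0.96, 0.48) = (-0.064, 0.012)
∂g/∂v at (-0.064, 0.012) = 0.096

0.096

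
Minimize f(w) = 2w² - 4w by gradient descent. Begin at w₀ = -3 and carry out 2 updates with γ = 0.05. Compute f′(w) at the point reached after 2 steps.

-10.24

f′(w) = 4w - 4
w₁ = -3 − 0.05·(-16) = -2.2
w₂ = -2.2 − 0.05·(-12.8) = -1.56
f′(w) at (-1.56) = -10.24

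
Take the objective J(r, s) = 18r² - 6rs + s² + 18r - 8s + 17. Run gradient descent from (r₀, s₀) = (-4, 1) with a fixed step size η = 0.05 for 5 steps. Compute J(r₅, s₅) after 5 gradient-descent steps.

54.3553652365

∇J = (36r - 6s + 18, -6r + 2s - 8)
(r₁, s₁) = (-4, 1) − 0.05·(-132, 18) = (2.6, 0.1)
(r₂, s₂) = (2.6, 0.1) − 0.05·(111, -23.4) = (-2.95, 1.27)
(r₃, s₃) = (-2.95, 1.27) − 0.05·(-95.82, 12.24) = (1.841, 0.658)
(r₄, s₄) = (1.841, 0.658) − 0.05·(80.328, -17.73) = (-2.1754, 1.5445)
(r₅, s₅) = (-2.1754, 1.5445) − 0.05·(-69.5814, 8.1414) = (1.30367, 1.13743)
J(1.30367, 1.13743) = 54.3553652365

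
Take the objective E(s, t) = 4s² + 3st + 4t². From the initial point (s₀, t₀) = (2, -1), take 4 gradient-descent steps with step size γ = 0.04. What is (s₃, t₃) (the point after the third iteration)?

(0.855808, -0.680192)

∇E = (8s + 3t, 3s + 8t)
(s₁, t₁) = (2, -1) − 0.04·(13, -2) = (1.48, -0.92)
(s₂, t₂) = (1.48, -0.92) − 0.04·(9.08, -2.92) = (1.1168, -0.8032)
(s₃, t₃) = (1.1168, -0.8032) − 0.04·(6.5248, -3.0752) = (0.855808, -0.680192)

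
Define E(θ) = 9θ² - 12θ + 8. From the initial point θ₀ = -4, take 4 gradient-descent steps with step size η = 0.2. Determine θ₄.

-212.5888

E′(θ) = 18θ - 12
θ₁ = -4 − 0.2·(-84) = 12.8
θ₂ = 12.8 − 0.2·218.4 = -30.88
θ₃ = -30.88 − 0.2·(-567.84) = 82.688
θ₄ = 82.688 − 0.2·1476.384 = -212.5888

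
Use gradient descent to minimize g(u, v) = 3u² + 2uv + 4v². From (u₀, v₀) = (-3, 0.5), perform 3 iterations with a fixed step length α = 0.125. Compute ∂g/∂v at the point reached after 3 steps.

0.5

∇g = (6u + 2v, 2u + 8v)
Step 1: at (-3, 0.5), ∇g = (-17, -2) → (-3, 0.5) − 0.125·(-17, -2) = (-0.875, 0.75)
Step 2: at (-0.875, 0.75), ∇g = (-3.75, 4.25) → (-0.875, 0.75) − 0.125·(-3.75, 4.25) = (-0.40625, 0.21875)
Step 3: at (-0.40625, 0.21875), ∇g = (-2, 0.9375) → (-0.40625, 0.21875) − 0.125·(-2, 0.9375) = (-0.15625, 0.1015625)
∂g/∂v at (-0.15625, 0.1015625) = 0.5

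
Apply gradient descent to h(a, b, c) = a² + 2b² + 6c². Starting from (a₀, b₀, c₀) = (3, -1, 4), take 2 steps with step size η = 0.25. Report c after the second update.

16

∇h = (2a, 4b, 12c)
(a₁, b₁, c₁) = (3, -1, 4) − 0.25·(6, -4, 48) = (1.5, 0, -8)
(a₂, b₂, c₂) = (1.5, 0, -8) − 0.25·(3, 0, -96) = (0.75, 0, 16)
c = 16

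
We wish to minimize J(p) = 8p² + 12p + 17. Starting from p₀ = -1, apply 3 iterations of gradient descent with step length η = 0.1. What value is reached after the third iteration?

J′(p) = 16p + 12
Step 1: J′(-1) = -4; p₁ = -1 − 0.1·(-4) = -0.6
Step 2: J′(-0.6) = 2.4; p₂ = -0.6 − 0.1·2.4 = -0.84
Step 3: J′(-0.84) = -1.44; p₃ = -0.84 − 0.1·(-1.44) = -0.696

-0.696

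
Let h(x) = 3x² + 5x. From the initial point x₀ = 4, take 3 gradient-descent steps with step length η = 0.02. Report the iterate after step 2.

2.9096

h′(x) = 6x + 5
x₁ = 4 − 0.02·29 = 3.42
x₂ = 3.42 − 0.02·25.52 = 2.9096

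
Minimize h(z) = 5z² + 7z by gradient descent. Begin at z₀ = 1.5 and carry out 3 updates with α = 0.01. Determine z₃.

h′(z) = 10z + 7
z₁ = 1.5 − 0.01·22 = 1.28
z₂ = 1.28 − 0.01·19.8 = 1.082
z₃ = 1.082 − 0.01·17.82 = 0.9038

0.9038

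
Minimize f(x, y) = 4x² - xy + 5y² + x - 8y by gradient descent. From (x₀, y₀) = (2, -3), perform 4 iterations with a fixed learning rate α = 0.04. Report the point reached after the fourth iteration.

∇f = (8x - y + 1, -x + 10y - 8)
Step 1: at (2, -3), ∇f = (20, -40) → (2, -3) − 0.04·(20, -40) = (1.2, -1.4)
Step 2: at (1.2, -1.4), ∇f = (12, -23.2) → (1.2, -1.4) − 0.04·(12, -23.2) = (0.72, -0.472)
Step 3: at (0.72, -0.472), ∇f = (7.232, -13.44) → (0.72, -0.472) − 0.04·(7.232, -13.44) = (0.43072, 0.0656)
Step 4: at (0.43072, 0.0656), ∇f = (4.38016, -7.77472) → (0.43072, 0.0656) − 0.04·(4.38016, -7.77472) = (0.2555136, 0.3765888)

(0.2555136, 0.3765888)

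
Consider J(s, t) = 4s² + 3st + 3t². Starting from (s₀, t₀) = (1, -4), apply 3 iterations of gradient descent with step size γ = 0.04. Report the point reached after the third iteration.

∇J = (8s + 3t, 3s + 6t)
(s₁, t₁) = (1, -4) − 0.04·(-4, -21) = (1.16, -3.16)
(s₂, t₂) = (1.16, -3.16) − 0.04·(-0.2, -15.48) = (1.168, -2.5408)
(s₃, t₃) = (1.168, -2.5408) − 0.04·(1.7216, -11.7408) = (1.099136, -2.071168)

(1.099136, -2.071168)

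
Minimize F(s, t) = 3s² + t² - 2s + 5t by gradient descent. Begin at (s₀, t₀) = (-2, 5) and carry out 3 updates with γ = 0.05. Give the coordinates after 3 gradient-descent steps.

∇F = (6s - 2, 2t + 5)
Step 1: at (-2, 5), ∇F = (-14, 15) → (-2, 5) − 0.05·(-14, 15) = (-1.3, 4.25)
Step 2: at (-1.3, 4.25), ∇F = (-9.8, 13.5) → (-1.3, 4.25) − 0.05·(-9.8, 13.5) = (-0.81, 3.575)
Step 3: at (-0.81, 3.575), ∇F = (-6.86, 12.15) → (-0.81, 3.575) − 0.05·(-6.86, 12.15) = (-0.467, 2.9675)

(-0.467, 2.9675)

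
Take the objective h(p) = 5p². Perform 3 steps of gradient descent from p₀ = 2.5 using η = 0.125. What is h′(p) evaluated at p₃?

-0.390625

h′(p) = 10p
Step 1: h′(2.5) = 25; p₁ = 2.5 − 0.125·25 = -0.625
Step 2: h′(-0.625) = -6.25; p₂ = -0.625 − 0.125·(-6.25) = 0.15625
Step 3: h′(0.15625) = 1.5625; p₃ = 0.15625 − 0.125·1.5625 = -0.0390625
h′(p) at (-0.0390625) = -0.390625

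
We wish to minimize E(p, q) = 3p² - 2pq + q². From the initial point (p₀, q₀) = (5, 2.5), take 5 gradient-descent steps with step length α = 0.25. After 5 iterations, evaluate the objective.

∇E = (6p - 2q, -2p + 2q)
(p₁, q₁) = (5, 2.5) − 0.25·(25, -5) = (-1.25, 3.75)
(p₂, q₂) = (-1.25, 3.75) − 0.25·(-15, 10) = (2.5, 1.25)
(p₃, q₃) = (2.5, 1.25) − 0.25·(12.5, -2.5) = (-0.625, 1.875)
(p₄, q₄) = (-0.625, 1.875) − 0.25·(-7.5, 5) = (1.25, 0.625)
(p₅, q₅) = (1.25, 0.625) − 0.25·(6.25, -1.25) = (-0.3125, 0.9375)
E(-0.3125, 0.9375) = 1.7578125

1.7578125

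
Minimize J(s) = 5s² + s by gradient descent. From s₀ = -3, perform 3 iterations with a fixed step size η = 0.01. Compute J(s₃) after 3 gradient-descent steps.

J′(s) = 10s + 1
Step 1: J′(-3) = -29; s₁ = -3 − 0.01·(-29) = -2.71
Step 2: J′(-2.71) = -26.1; s₂ = -2.71 − 0.01·(-26.1) = -2.449
Step 3: J′(-2.449) = -23.49; s₃ = -2.449 − 0.01·(-23.49) = -2.2141
J(-2.2141) = 22.29709405

22.29709405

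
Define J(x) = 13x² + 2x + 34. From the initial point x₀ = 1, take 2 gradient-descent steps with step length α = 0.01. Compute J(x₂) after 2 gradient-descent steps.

J′(x) = 26x + 2
x₁ = 1 − 0.01·28 = 0.72
x₂ = 0.72 − 0.01·20.72 = 0.5128
J(0.5128) = 38.44412992

38.44412992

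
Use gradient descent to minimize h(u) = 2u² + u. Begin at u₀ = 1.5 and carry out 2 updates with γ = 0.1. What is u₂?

0.38

h′(u) = 4u + 1
Step 1: h′(1.5) = 7; u₁ = 1.5 − 0.1·7 = 0.8
Step 2: h′(0.8) = 4.2; u₂ = 0.8 − 0.1·4.2 = 0.38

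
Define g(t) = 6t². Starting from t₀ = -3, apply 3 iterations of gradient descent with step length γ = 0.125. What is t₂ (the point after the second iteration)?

-0.75

g′(t) = 12t
Step 1: g′(-3) = -36; t₁ = -3 − 0.125·(-36) = 1.5
Step 2: g′(1.5) = 18; t₂ = 1.5 − 0.125·18 = -0.75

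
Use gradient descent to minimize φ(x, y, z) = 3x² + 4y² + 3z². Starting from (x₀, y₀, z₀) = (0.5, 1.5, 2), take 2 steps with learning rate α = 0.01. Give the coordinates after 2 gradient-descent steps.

∇φ = (6x, 8y, 6z)
Step 1: at (0.5, 1.5, 2), ∇φ = (3, 12, 12) → (0.5, 1.5, 2) − 0.01·(3, 12, 12) = (0.47, 1.38, 1.88)
Step 2: at (0.47, 1.38, 1.88), ∇φ = (2.82, 11.04, 11.28) → (0.47, 1.38, 1.88) − 0.01·(2.82, 11.04, 11.28) = (0.4418, 1.2696, 1.7672)

(0.4418, 1.2696, 1.7672)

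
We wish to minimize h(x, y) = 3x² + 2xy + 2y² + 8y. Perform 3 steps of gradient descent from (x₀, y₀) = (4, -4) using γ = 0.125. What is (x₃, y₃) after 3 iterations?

∇h = (6x + 2y, 2x + 4y + 8)
Step 1: at (4, -4), ∇h = (16, 0) → (4, -4) − 0.125·(16, 0) = (2, -4)
Step 2: at (2, -4), ∇h = (4, -4) → (2, -4) − 0.125·(4, -4) = (1.5, -3.5)
Step 3: at (1.5, -3.5), ∇h = (2, -3) → (1.5, -3.5) − 0.125·(2, -3) = (1.25, -3.125)

(1.25, -3.125)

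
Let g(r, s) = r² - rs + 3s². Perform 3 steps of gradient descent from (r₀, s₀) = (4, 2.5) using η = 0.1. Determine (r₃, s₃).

(2.4105, 0.652)

∇g = (2r - s, -r + 6s)
(r₁, s₁) = (4, 2.5) − 0.1·(5.5, 11) = (3.45, 1.4)
(r₂, s₂) = (3.45, 1.4) − 0.1·(5.5, 4.95) = (2.9, 0.905)
(r₃, s₃) = (2.9, 0.905) − 0.1·(4.895, 2.53) = (2.4105, 0.652)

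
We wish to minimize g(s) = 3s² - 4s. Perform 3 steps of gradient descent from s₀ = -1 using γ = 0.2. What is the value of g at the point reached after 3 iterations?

g′(s) = 6s - 4
Step 1: g′(-1) = -10; s₁ = -1 − 0.2·(-10) = 1
Step 2: g′(1) = 2; s₂ = 1 − 0.2·2 = 0.6
Step 3: g′(0.6) = -0.4; s₃ = 0.6 − 0.2·(-0.4) = 0.68
g(0.68) = -1.3328

-1.3328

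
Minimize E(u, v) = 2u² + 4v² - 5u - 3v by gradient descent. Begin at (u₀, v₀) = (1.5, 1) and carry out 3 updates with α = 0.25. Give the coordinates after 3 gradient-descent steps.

(1.25, -0.25)

∇E = (4u - 5, 8v - 3)
(u₁, v₁) = (1.5, 1) − 0.25·(1, 5) = (1.25, -0.25)
(u₂, v₂) = (1.25, -0.25) − 0.25·(0, -5) = (1.25, 1)
(u₃, v₃) = (1.25, 1) − 0.25·(0, 5) = (1.25, -0.25)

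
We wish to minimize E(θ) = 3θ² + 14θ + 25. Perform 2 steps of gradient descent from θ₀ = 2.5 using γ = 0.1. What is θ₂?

E′(θ) = 6θ + 14
θ₁ = 2.5 − 0.1·29 = -0.4
θ₂ = -0.4 − 0.1·11.6 = -1.56

-1.56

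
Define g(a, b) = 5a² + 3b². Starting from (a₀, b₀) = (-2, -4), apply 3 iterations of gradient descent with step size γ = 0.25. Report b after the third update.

∇g = (10a, 6b)
(a₁, b₁) = (-2, -4) − 0.25·(-20, -24) = (3, 2)
(a₂, b₂) = (3, 2) − 0.25·(30, 12) = (-4.5, -1)
(a₃, b₃) = (-4.5, -1) − 0.25·(-45, -6) = (6.75, 0.5)
b = 0.5

0.5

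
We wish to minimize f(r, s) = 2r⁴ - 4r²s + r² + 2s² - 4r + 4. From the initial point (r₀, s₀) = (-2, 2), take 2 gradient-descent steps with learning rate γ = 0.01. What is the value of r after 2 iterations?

∇f = (8r³ - 8rs + 2r - 4, -4r² + 4s)
(r₁, s₁) = (-2, 2) − 0.01·(-40, -8) = (-1.6, 2.08)
(r₂, s₂) = (-1.6, 2.08) − 0.01·(-13.344, -1.92) = (-1.46656, 2.0992)
r = -1.46656

-1.46656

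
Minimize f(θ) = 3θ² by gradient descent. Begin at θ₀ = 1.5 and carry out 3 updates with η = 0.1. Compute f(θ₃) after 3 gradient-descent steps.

0.027648

f′(θ) = 6θ
θ₁ = 1.5 − 0.1·9 = 0.6
θ₂ = 0.6 − 0.1·3.6 = 0.24
θ₃ = 0.24 − 0.1·1.44 = 0.096
f(0.096) = 0.027648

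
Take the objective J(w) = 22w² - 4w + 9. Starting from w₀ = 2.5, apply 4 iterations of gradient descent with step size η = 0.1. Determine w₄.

322.0264

J′(w) = 44w - 4
Step 1: J′(2.5) = 106; w₁ = 2.5 − 0.1·106 = -8.1
Step 2: J′(-8.1) = -360.4; w₂ = -8.1 − 0.1·(-360.4) = 27.94
Step 3: J′(27.94) = 1225.36; w₃ = 27.94 − 0.1·1225.36 = -94.596
Step 4: J′(-94.596) = -4166.224; w₄ = -94.596 − 0.1·(-4166.224) = 322.0264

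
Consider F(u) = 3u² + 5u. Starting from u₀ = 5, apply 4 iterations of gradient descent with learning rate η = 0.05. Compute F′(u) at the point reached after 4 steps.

8.4035

F′(u) = 6u + 5
u₁ = 5 − 0.05·35 = 3.25
u₂ = 3.25 − 0.05·24.5 = 2.025
u₃ = 2.025 − 0.05·17.15 = 1.1675
u₄ = 1.1675 − 0.05·12.005 = 0.56725
F′(u) at (0.56725) = 8.4035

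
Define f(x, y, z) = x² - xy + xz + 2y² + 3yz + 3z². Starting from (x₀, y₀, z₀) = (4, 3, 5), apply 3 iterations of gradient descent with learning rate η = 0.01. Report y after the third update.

∇f = (2x - y + z, -x + 4y + 3z, x + 3y + 6z)
(x₁, y₁, z₁) = (4, 3, 5) − 0.01·(10, 23, 43) = (3.9, 2.77, 4.57)
(x₂, y₂, z₂) = (3.9, 2.77, 4.57) − 0.01·(9.6, 20.89, 39.63) = (3.804, 2.5611, 4.1737)
(x₃, y₃, z₃) = (3.804, 2.5611, 4.1737) − 0.01·(9.2206, 18.9615, 36.5295) = (3.711794, 2.371485, 3.808405)
y = 2.371485

2.371485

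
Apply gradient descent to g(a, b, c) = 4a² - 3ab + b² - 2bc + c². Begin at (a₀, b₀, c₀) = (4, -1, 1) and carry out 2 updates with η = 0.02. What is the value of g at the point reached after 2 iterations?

34.88581456

∇g = (8a - 3b, -3a + 2b - 2c, -2b + 2c)
(a₁, b₁, c₁) = (4, -1, 1) − 0.02·(35, -16, 4) = (3.3, -0.68, 0.92)
(a₂, b₂, c₂) = (3.3, -0.68, 0.92) − 0.02·(28.44, -13.1, 3.2) = (2.7312, -0.418, 0.856)
g(2.7312, -0.418, 0.856) = 34.88581456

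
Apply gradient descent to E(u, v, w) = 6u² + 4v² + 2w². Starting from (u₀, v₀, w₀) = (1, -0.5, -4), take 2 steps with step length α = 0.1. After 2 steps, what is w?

∇E = (12u, 8v, 4w)
(u₁, v₁, w₁) = (1, -0.5, -4) − 0.1·(12, -4, -16) = (-0.2, -0.1, -2.4)
(u₂, v₂, w₂) = (-0.2, -0.1, -2.4) − 0.1·(-2.4, -0.8, -9.6) = (0.04, -0.02, -1.44)
w = -1.44

-1.44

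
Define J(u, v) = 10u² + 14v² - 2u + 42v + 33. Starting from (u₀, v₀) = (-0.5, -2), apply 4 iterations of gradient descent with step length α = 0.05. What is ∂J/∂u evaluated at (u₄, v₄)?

∇J = (20u - 2, 28v + 42)
Step 1: at (-0.5, -2), ∇J = (-12, -14) → (-0.5, -2) − 0.05·(-12, -14) = (0.1, -1.3)
Step 2: at (0.1, -1.3), ∇J = (0, 5.6) → (0.1, -1.3) − 0.05·(0, 5.6) = (0.1, -1.58)
Step 3: at (0.1, -1.58), ∇J = (0, -2.24) → (0.1, -1.58) − 0.05·(0, -2.24) = (0.1, -1.468)
Step 4: at (0.1, -1.468), ∇J = (0, 0.896) → (0.1, -1.468) − 0.05·(0, 0.896) = (0.1, -1.5128)
∂J/∂u at (0.1, -1.5128) = 0

0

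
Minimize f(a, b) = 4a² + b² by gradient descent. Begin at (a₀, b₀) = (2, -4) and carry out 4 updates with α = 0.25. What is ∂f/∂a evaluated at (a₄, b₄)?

∇f = (8a, 2b)
(a₁, b₁) = (2, -4) − 0.25·(16, -8) = (-2, -2)
(a₂, b₂) = (-2, -2) − 0.25·(-16, -4) = (2, -1)
(a₃, b₃) = (2, -1) − 0.25·(16, -2) = (-2, -0.5)
(a₄, b₄) = (-2, -0.5) − 0.25·(-16, -1) = (2, -0.25)
∂f/∂a at (2, -0.25) = 16

16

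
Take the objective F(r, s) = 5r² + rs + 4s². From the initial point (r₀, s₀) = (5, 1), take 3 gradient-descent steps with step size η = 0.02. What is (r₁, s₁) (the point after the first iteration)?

∇F = (10r + s, r + 8s)
(r₁, s₁) = (5, 1) − 0.02·(51, 13) = (3.98, 0.74)

(3.98, 0.74)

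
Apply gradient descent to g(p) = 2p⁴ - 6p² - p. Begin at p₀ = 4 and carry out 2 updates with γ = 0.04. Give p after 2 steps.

g′(p) = 8p³ - 12p - 1
p₁ = 4 − 0.04·463 = -14.52
p₂ = -14.52 − 0.04·(-24316.819264) = 958.15277056

958.15277056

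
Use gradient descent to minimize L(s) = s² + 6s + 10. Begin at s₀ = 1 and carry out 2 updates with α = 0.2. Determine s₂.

-1.56

L′(s) = 2s + 6
Step 1: L′(1) = 8; s₁ = 1 − 0.2·8 = -0.6
Step 2: L′(-0.6) = 4.8; s₂ = -0.6 − 0.2·4.8 = -1.56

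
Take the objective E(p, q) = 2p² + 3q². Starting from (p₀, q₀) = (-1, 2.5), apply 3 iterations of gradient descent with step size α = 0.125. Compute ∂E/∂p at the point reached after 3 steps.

∇E = (4p, 6q)
Step 1: at (-1, 2.5), ∇E = (-4, 15) → (-1, 2.5) − 0.125·(-4, 15) = (-0.5, 0.625)
Step 2: at (-0.5, 0.625), ∇E = (-2, 3.75) → (-0.5, 0.625) − 0.125·(-2, 3.75) = (-0.25, 0.15625)
Step 3: at (-0.25, 0.15625), ∇E = (-1, 0.9375) → (-0.25, 0.15625) − 0.125·(-1, 0.9375) = (-0.125, 0.0390625)
∂E/∂p at (-0.125, 0.0390625) = -0.5

-0.5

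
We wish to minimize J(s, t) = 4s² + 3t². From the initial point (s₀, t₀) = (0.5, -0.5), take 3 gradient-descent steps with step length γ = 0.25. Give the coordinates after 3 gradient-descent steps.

(-0.5, 0.0625)

∇J = (8s, 6t)
Step 1: at (0.5, -0.5), ∇J = (4, -3) → (0.5, -0.5) − 0.25·(4, -3) = (-0.5, 0.25)
Step 2: at (-0.5, 0.25), ∇J = (-4, 1.5) → (-0.5, 0.25) − 0.25·(-4, 1.5) = (0.5, -0.125)
Step 3: at (0.5, -0.125), ∇J = (4, -0.75) → (0.5, -0.125) − 0.25·(4, -0.75) = (-0.5, 0.0625)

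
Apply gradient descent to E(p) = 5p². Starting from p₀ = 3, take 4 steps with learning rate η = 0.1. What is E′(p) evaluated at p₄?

E′(p) = 10p
Step 1: E′(3) = 30; p₁ = 3 − 0.1·30 = 0
Step 2: E′(0) = 0; p₂ = 0 − 0.1·0 = 0
Step 3: E′(0) = 0; p₃ = 0 − 0.1·0 = 0
Step 4: E′(0) = 0; p₄ = 0 − 0.1·0 = 0
E′(p) at (0) = 0

0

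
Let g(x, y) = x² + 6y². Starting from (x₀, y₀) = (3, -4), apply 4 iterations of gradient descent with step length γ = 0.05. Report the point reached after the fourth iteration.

(1.9683, -0.1024)

∇g = (2x, 12y)
Step 1: at (3, -4), ∇g = (6, -48) → (3, -4) − 0.05·(6, -48) = (2.7, -1.6)
Step 2: at (2.7, -1.6), ∇g = (5.4, -19.2) → (2.7, -1.6) − 0.05·(5.4, -19.2) = (2.43, -0.64)
Step 3: at (2.43, -0.64), ∇g = (4.86, -7.68) → (2.43, -0.64) − 0.05·(4.86, -7.68) = (2.187, -0.256)
Step 4: at (2.187, -0.256), ∇g = (4.374, -3.072) → (2.187, -0.256) − 0.05·(4.374, -3.072) = (1.9683, -0.1024)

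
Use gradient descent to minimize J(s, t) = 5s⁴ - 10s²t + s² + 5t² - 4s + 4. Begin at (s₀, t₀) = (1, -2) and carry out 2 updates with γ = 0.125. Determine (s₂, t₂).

(578.8203125, 48.390625)

∇J = (20s³ - 20st + 2s - 4, -10s² + 10t)
(s₁, t₁) = (1, -2) − 0.125·(58, -30) = (-6.25, 1.75)
(s₂, t₂) = (-6.25, 1.75) − 0.125·(-4680.5625, -373.125) = (578.8203125, 48.390625)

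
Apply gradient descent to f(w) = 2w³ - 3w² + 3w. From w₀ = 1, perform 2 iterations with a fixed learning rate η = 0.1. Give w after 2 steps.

f′(w) = 6w² - 6w + 3
Step 1: f′(1) = 3; w₁ = 1 − 0.1·3 = 0.7
Step 2: f′(0.7) = 1.74; w₂ = 0.7 − 0.1·1.74 = 0.526

0.526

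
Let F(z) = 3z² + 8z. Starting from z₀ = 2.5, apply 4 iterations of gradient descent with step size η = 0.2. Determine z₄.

F′(z) = 6z + 8
z₁ = 2.5 − 0.2·23 = -2.1
z₂ = -2.1 − 0.2·(-4.6) = -1.18
z₃ = -1.18 − 0.2·0.92 = -1.364
z₄ = -1.364 − 0.2·(-0.184) = -1.3272

-1.3272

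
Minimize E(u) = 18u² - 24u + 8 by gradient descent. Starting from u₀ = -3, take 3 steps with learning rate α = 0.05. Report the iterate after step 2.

E′(u) = 36u - 24
Step 1: E′(-3) = -132; u₁ = -3 − 0.05·(-132) = 3.6
Step 2: E′(3.6) = 105.6; u₂ = 3.6 − 0.05·105.6 = -1.68

-1.68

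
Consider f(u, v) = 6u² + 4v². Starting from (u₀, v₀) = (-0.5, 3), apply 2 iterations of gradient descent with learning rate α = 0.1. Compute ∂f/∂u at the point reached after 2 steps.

-0.24

∇f = (12u, 8v)
Step 1: at (-0.5, 3), ∇f = (-6, 24) → (-0.5, 3) − 0.1·(-6, 24) = (0.1, 0.6)
Step 2: at (0.1, 0.6), ∇f = (1.2, 4.8) → (0.1, 0.6) − 0.1·(1.2, 4.8) = (-0.02, 0.12)
∂f/∂u at (-0.02, 0.12) = -0.24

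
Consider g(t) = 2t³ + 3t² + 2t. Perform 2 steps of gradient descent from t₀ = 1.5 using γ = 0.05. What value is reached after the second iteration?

0.0698125

g′(t) = 6t² + 6t + 2
t₁ = 1.5 − 0.05·24.5 = 0.275
t₂ = 0.275 − 0.05·4.10375 = 0.0698125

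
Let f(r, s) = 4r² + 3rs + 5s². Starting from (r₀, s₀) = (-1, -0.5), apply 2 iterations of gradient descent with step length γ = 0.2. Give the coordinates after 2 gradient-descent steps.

∇f = (8r + 3s, 3r + 10s)
Step 1: at (-1, -0.5), ∇f = (-9.5, -8) → (-1, -0.5) − 0.2·(-9.5, -8) = (0.9, 1.1)
Step 2: at (0.9, 1.1), ∇f = (10.5, 13.7) → (0.9, 1.1) − 0.2·(10.5, 13.7) = (-1.2, -1.64)

(-1.2, -1.64)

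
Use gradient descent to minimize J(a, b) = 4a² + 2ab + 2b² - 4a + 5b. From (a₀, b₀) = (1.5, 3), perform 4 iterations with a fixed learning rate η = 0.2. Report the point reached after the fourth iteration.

∇J = (8a + 2b - 4, 2a + 4b + 5)
(a₁, b₁) = (1.5, 3) − 0.2·(14, 20) = (-1.3, -1)
(a₂, b₂) = (-1.3, -1) − 0.2·(-16.4, -1.6) = (1.98, -0.68)
(a₃, b₃) = (1.98, -0.68) − 0.2·(10.48, 6.24) = (-0.116, -1.928)
(a₄, b₄) = (-0.116, -1.928) − 0.2·(-8.784, -2.944) = (1.6408, -1.3392)

(1.6408, -1.3392)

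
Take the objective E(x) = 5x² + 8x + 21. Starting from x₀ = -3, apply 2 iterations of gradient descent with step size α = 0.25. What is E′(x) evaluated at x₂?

-49.5

E′(x) = 10x + 8
Step 1: E′(-3) = -22; x₁ = -3 − 0.25·(-22) = 2.5
Step 2: E′(2.5) = 33; x₂ = 2.5 − 0.25·33 = -5.75
E′(x) at (-5.75) = -49.5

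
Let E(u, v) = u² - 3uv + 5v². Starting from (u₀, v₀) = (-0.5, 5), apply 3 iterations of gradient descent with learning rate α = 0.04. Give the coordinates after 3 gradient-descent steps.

(0.656768, 1.126272)

∇E = (2u - 3v, -3u + 10v)
(u₁, v₁) = (-0.5, 5) − 0.04·(-16, 51.5) = (0.14, 2.94)
(u₂, v₂) = (0.14, 2.94) − 0.04·(-8.54, 28.98) = (0.4816, 1.7808)
(u₃, v₃) = (0.4816, 1.7808) − 0.04·(-4.3792, 16.3632) = (0.656768, 1.126272)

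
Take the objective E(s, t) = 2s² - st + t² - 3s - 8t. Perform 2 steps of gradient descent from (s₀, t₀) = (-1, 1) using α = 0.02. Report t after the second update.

1.1992

∇E = (4s - t - 3, -s + 2t - 8)
Step 1: at (-1, 1), ∇E = (-8, -5) → (-1, 1) − 0.02·(-8, -5) = (-0.84, 1.1)
Step 2: at (-0.84, 1.1), ∇E = (-7.46, -4.96) → (-0.84, 1.1) − 0.02·(-7.46, -4.96) = (-0.6908, 1.1992)
t = 1.1992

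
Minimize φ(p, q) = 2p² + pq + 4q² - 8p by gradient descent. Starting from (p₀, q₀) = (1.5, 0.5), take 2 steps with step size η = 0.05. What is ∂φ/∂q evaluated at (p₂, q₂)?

2.09875

∇φ = (4p + q - 8, p + 8q)
Step 1: at (1.5, 0.5), ∇φ = (-1.5, 5.5) → (1.5, 0.5) − 0.05·(-1.5, 5.5) = (1.575, 0.225)
Step 2: at (1.575, 0.225), ∇φ = (-1.475, 3.375) → (1.575, 0.225) − 0.05·(-1.475, 3.375) = (1.64875, 0.05625)
∂φ/∂q at (1.64875, 0.05625) = 2.09875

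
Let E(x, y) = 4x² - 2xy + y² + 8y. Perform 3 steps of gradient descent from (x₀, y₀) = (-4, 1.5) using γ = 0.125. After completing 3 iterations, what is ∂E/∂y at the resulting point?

∇E = (8x - 2y, -2x + 2y + 8)
(x₁, y₁) = (-4, 1.5) − 0.125·(-35, 19) = (0.375, -0.875)
(x₂, y₂) = (0.375, -0.875) − 0.125·(4.75, 5.5) = (-0.21875, -1.5625)
(x₃, y₃) = (-0.21875, -1.5625) − 0.125·(1.375, 5.3125) = (-0.390625, -2.2265625)
∂E/∂y at (-0.390625, -2.2265625) = 4.328125

4.328125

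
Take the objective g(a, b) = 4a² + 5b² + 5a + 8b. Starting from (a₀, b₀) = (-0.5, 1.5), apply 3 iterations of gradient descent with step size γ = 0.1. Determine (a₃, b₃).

∇g = (8a + 5, 10b + 8)
(a₁, b₁) = (-0.5, 1.5) − 0.1·(1, 23) = (-0.6, -0.8)
(a₂, b₂) = (-0.6, -0.8) − 0.1·(0.2, 0) = (-0.62, -0.8)
(a₃, b₃) = (-0.62, -0.8) − 0.1·(0.04, 0) = (-0.624, -0.8)

(-0.624, -0.8)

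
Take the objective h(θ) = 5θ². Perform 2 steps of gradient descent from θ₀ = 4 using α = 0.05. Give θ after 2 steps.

1

h′(θ) = 10θ
Step 1: h′(4) = 40; θ₁ = 4 − 0.05·40 = 2
Step 2: h′(2) = 20; θ₂ = 2 − 0.05·20 = 1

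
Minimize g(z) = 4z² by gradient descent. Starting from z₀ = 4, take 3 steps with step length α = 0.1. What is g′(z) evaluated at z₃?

g′(z) = 8z
Step 1: g′(4) = 32; z₁ = 4 − 0.1·32 = 0.8
Step 2: g′(0.8) = 6.4; z₂ = 0.8 − 0.1·6.4 = 0.16
Step 3: g′(0.16) = 1.28; z₃ = 0.16 − 0.1·1.28 = 0.032
g′(z) at (0.032) = 0.256

0.256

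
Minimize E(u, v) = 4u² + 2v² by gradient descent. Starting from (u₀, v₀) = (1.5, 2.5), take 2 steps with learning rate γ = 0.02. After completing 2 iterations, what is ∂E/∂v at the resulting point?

8.464

∇E = (8u, 4v)
(u₁, v₁) = (1.5, 2.5) − 0.02·(12, 10) = (1.26, 2.3)
(u₂, v₂) = (1.26, 2.3) − 0.02·(10.08, 9.2) = (1.0584, 2.116)
∂E/∂v at (1.0584, 2.116) = 8.464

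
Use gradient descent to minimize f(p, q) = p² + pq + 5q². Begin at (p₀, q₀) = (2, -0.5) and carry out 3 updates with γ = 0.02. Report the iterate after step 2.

(1.8616, -0.3906)

∇f = (2p + q, p + 10q)
Step 1: at (2, -0.5), ∇f = (3.5, -3) → (2, -0.5) − 0.02·(3.5, -3) = (1.93, -0.44)
Step 2: at (1.93, -0.44), ∇f = (3.42, -2.47) → (1.93, -0.44) − 0.02·(3.42, -2.47) = (1.8616, -0.3906)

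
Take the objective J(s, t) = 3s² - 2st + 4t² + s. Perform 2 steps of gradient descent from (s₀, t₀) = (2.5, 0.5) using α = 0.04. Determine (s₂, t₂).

∇J = (6s - 2t + 1, -2s + 8t)
Step 1: at (2.5, 0.5), ∇J = (15, -1) → (2.5, 0.5) − 0.04·(15, -1) = (1.9, 0.54)
Step 2: at (1.9, 0.54), ∇J = (11.32, 0.52) → (1.9, 0.54) − 0.04·(11.32, 0.52) = (1.4472, 0.5192)

(1.4472, 0.5192)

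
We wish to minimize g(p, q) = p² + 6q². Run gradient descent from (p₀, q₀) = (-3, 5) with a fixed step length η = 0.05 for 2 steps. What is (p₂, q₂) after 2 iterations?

∇g = (2p, 12q)
(p₁, q₁) = (-3, 5) − 0.05·(-6, 60) = (-2.7, 2)
(p₂, q₂) = (-2.7, 2) − 0.05·(-5.4, 24) = (-2.43, 0.8)

(-2.43, 0.8)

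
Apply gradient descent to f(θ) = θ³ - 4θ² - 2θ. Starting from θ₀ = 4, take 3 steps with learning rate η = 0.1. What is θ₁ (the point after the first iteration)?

f′(θ) = 3θ² - 8θ - 2
Step 1: f′(4) = 14; θ₁ = 4 − 0.1·14 = 2.6

2.6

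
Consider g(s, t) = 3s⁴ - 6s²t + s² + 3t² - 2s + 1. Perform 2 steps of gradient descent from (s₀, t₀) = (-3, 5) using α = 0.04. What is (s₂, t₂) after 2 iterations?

∇g = (12s³ - 12st + 2s - 2, -6s² + 6t)
Step 1: at (-3, 5), ∇g = (-152, -24) → (-3, 5) − 0.04·(-152, -24) = (3.08, 5.96)
Step 2: at (3.08, 5.96), ∇g = (134.495744, -21.1584) → (3.08, 5.96) − 0.04·(134.495744, -21.1584) = (-2.29982976, 6.806336)

(-2.29982976, 6.806336)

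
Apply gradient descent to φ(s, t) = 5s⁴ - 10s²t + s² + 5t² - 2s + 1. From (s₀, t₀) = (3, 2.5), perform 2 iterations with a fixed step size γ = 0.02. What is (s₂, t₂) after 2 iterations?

(34.4233088, 7.80288)

∇φ = (20s³ - 20st + 2s - 2, -10s² + 10t)
Step 1: at (3, 2.5), ∇φ = (394, -65) → (3, 2.5) − 0.02·(394, -65) = (-4.88, 3.8)
Step 2: at (-4.88, 3.8), ∇φ = (-1965.16544, -200.144) → (-4.88, 3.8) − 0.02·(-1965.16544, -200.144) = (34.4233088, 7.80288)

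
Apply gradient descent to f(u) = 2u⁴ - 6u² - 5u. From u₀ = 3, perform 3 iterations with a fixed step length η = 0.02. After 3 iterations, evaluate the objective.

1.125

f′(u) = 8u³ - 12u - 5
Step 1: f′(3) = 175; u₁ = 3 − 0.02·175 = -0.5
Step 2: f′(-0.5) = 0; u₂ = -0.5 − 0.02·0 = -0.5
Step 3: f′(-0.5) = 0; u₃ = -0.5 − 0.02·0 = -0.5
f(-0.5) = 1.125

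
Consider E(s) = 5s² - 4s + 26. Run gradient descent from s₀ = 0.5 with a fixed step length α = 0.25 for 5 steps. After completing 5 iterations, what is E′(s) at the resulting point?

-7.59375

E′(s) = 10s - 4
s₁ = 0.5 − 0.25·1 = 0.25
s₂ = 0.25 − 0.25·(-1.5) = 0.625
s₃ = 0.625 − 0.25·2.25 = 0.0625
s₄ = 0.0625 − 0.25·(-3.375) = 0.90625
s₅ = 0.90625 − 0.25·5.0625 = -0.359375
E′(s) at (-0.359375) = -7.59375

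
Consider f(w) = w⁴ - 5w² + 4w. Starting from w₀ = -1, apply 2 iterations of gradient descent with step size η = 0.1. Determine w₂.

-1.2

f′(w) = 4w³ - 10w + 4
w₁ = -1 − 0.1·10 = -2
w₂ = -2 − 0.1·(-8) = -1.2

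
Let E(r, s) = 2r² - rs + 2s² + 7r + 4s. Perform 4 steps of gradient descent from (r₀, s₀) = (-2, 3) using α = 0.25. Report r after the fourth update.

∇E = (4r - s + 7, -r + 4s + 4)
Step 1: at (-2, 3), ∇E = (-4, 18) → (-2, 3) − 0.25·(-4, 18) = (-1, -1.5)
Step 2: at (-1, -1.5), ∇E = (4.5, -1) → (-1, -1.5) − 0.25·(4.5, -1) = (-2.125, -1.25)
Step 3: at (-2.125, -1.25), ∇E = (-0.25, 1.125) → (-2.125, -1.25) − 0.25·(-0.25, 1.125) = (-2.0625, -1.53125)
Step 4: at (-2.0625, -1.53125), ∇E = (0.28125, -0.0625) → (-2.0625, -1.53125) − 0.25·(0.28125, -0.0625) = (-2.1328125, -1.515625)
r = -2.1328125

-2.1328125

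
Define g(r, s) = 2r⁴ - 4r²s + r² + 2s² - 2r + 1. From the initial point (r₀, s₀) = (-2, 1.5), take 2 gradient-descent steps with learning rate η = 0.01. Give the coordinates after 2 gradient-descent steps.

∇g = (8r³ - 8rs + 2r - 2, -4r² + 4s)
(r₁, s₁) = (-2, 1.5) − 0.01·(-46, -10) = (-1.54, 1.6)
(r₂, s₂) = (-1.54, 1.6) − 0.01·(-14.586112, -3.0864) = (-1.39413888, 1.630864)

(-1.39413888, 1.630864)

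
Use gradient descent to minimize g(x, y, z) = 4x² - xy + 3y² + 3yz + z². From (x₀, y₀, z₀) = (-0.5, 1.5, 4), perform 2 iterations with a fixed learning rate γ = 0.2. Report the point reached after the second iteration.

∇g = (8x - y, -x + 6y + 3z, 3y + 2z)
Step 1: at (-0.5, 1.5, 4), ∇g = (-5.5, 21.5, 12.5) → (-0.5, 1.5, 4) − 0.2·(-5.5, 21.5, 12.5) = (0.6, -2.8, 1.5)
Step 2: at (0.6, -2.8, 1.5), ∇g = (7.6, -12.9, -5.4) → (0.6, -2.8, 1.5) − 0.2·(7.6, -12.9, -5.4) = (-0.92, -0.22, 2.58)

(-0.92, -0.22, 2.58)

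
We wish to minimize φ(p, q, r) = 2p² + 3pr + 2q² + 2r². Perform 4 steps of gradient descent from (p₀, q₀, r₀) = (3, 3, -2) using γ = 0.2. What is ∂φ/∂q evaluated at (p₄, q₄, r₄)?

∇φ = (4p + 3r, 4q, 3p + 4r)
Step 1: at (3, 3, -2), ∇φ = (6, 12, 1) → (3, 3, -2) − 0.2·(6, 12, 1) = (1.8, 0.6, -2.2)
Step 2: at (1.8, 0.6, -2.2), ∇φ = (0.6, 2.4, -3.4) → (1.8, 0.6, -2.2) − 0.2·(0.6, 2.4, -3.4) = (1.68, 0.12, -1.52)
Step 3: at (1.68, 0.12, -1.52), ∇φ = (2.16, 0.48, -1.04) → (1.68, 0.12, -1.52) − 0.2·(2.16, 0.48, -1.04) = (1.248, 0.024, -1.312)
Step 4: at (1.248, 0.024, -1.312), ∇φ = (1.056, 0.096, -1.504) → (1.248, 0.024, -1.312) − 0.2·(1.056, 0.096, -1.504) = (1.0368, 0.0048, -1.0112)
∂φ/∂q at (1.0368, 0.0048, -1.0112) = 0.0192

0.0192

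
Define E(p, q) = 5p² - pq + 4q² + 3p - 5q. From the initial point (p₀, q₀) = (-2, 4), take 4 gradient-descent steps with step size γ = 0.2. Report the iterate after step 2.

(-3.16, 2.52)

∇E = (10p - q + 3, -p + 8q - 5)
Step 1: at (-2, 4), ∇E = (-21, 29) → (-2, 4) − 0.2·(-21, 29) = (2.2, -1.8)
Step 2: at (2.2, -1.8), ∇E = (26.8, -21.6) → (2.2, -1.8) − 0.2·(26.8, -21.6) = (-3.16, 2.52)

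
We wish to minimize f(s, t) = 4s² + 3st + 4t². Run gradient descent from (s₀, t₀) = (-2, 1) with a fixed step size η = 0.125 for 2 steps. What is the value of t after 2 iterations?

∇f = (8s + 3t, 3s + 8t)
Step 1: at (-2, 1), ∇f = (-13, 2) → (-2, 1) − 0.125·(-13, 2) = (-0.375, 0.75)
Step 2: at (-0.375, 0.75), ∇f = (-0.75, 4.875) → (-0.375, 0.75) − 0.125·(-0.75, 4.875) = (-0.28125, 0.140625)
t = 0.140625

0.140625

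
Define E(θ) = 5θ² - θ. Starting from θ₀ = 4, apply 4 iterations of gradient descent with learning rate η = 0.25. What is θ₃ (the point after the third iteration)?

E′(θ) = 10θ - 1
Step 1: E′(4) = 39; θ₁ = 4 − 0.25·39 = -5.75
Step 2: E′(-5.75) = -58.5; θ₂ = -5.75 − 0.25·(-58.5) = 8.875
Step 3: E′(8.875) = 87.75; θ₃ = 8.875 − 0.25·87.75 = -13.0625

-13.0625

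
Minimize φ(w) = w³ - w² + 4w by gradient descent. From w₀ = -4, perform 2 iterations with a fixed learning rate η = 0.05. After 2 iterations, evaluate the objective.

φ′(w) = 3w² - 2w + 4
Step 1: φ′(-4) = 60; w₁ = -4 − 0.05·60 = -7
Step 2: φ′(-7) = 165; w₂ = -7 − 0.05·165 = -15.25
φ(-15.25) = -3840.140625

-3840.140625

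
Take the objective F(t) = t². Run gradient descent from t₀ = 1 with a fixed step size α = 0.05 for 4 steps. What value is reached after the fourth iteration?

F′(t) = 2t
t₁ = 1 − 0.05·2 = 0.9
t₂ = 0.9 − 0.05·1.8 = 0.81
t₃ = 0.81 − 0.05·1.62 = 0.729
t₄ = 0.729 − 0.05·1.458 = 0.6561

0.6561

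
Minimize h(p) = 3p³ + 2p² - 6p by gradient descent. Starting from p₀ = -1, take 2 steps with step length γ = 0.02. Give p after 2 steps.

h′(p) = 9p² + 4p - 6
p₁ = -1 − 0.02·(-1) = -0.98
p₂ = -0.98 − 0.02·(-1.2764) = -0.954472

-0.954472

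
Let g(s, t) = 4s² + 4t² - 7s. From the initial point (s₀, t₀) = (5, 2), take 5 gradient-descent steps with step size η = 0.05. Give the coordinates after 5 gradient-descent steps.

(1.19576, 0.15552)

∇g = (8s - 7, 8t)
(s₁, t₁) = (5, 2) − 0.05·(33, 16) = (3.35, 1.2)
(s₂, t₂) = (3.35, 1.2) − 0.05·(19.8, 9.6) = (2.36, 0.72)
(s₃, t₃) = (2.36, 0.72) − 0.05·(11.88, 5.76) = (1.766, 0.432)
(s₄, t₄) = (1.766, 0.432) − 0.05·(7.128, 3.456) = (1.4096, 0.2592)
(s₅, t₅) = (1.4096, 0.2592) − 0.05·(4.2768, 2.0736) = (1.19576, 0.15552)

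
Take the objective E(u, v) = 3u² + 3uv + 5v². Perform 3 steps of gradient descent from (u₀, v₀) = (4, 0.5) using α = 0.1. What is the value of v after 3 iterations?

-0.282

∇E = (6u + 3v, 3u + 10v)
(u₁, v₁) = (4, 0.5) − 0.1·(25.5, 17) = (1.45, -1.2)
(u₂, v₂) = (1.45, -1.2) − 0.1·(5.1, -7.65) = (0.94, -0.435)
(u₃, v₃) = (0.94, -0.435) − 0.1·(4.335, -1.53) = (0.5065, -0.282)
v = -0.282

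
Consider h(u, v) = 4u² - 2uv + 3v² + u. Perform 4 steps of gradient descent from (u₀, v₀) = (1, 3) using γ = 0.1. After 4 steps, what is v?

∇h = (8u - 2v + 1, -2u + 6v)
Step 1: at (1, 3), ∇h = (3, 16) → (1, 3) − 0.1·(3, 16) = (0.7, 1.4)
Step 2: at (0.7, 1.4), ∇h = (3.8, 7) → (0.7, 1.4) − 0.1·(3.8, 7) = (0.32, 0.7)
Step 3: at (0.32, 0.7), ∇h = (2.16, 3.56) → (0.32, 0.7) − 0.1·(2.16, 3.56) = (0.104, 0.344)
Step 4: at (0.104, 0.344), ∇h = (1.144, 1.856) → (0.104, 0.344) − 0.1·(1.144, 1.856) = (-0.0104, 0.1584)
v = 0.1584

0.1584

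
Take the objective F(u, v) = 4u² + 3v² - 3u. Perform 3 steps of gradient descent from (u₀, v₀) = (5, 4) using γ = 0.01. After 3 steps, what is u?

∇F = (8u - 3, 6v)
(u₁, v₁) = (5, 4) − 0.01·(37, 24) = (4.63, 3.76)
(u₂, v₂) = (4.63, 3.76) − 0.01·(34.04, 22.56) = (4.2896, 3.5344)
(u₃, v₃) = (4.2896, 3.5344) − 0.01·(31.3168, 21.2064) = (3.976432, 3.322336)
u = 3.976432

3.976432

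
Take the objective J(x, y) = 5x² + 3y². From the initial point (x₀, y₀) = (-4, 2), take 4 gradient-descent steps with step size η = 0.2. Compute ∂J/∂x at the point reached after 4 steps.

-40

∇J = (10x, 6y)
(x₁, y₁) = (-4, 2) − 0.2·(-40, 12) = (4, -0.4)
(x₂, y₂) = (4, -0.4) − 0.2·(40, -2.4) = (-4, 0.08)
(x₃, y₃) = (-4, 0.08) − 0.2·(-40, 0.48) = (4, -0.016)
(x₄, y₄) = (4, -0.016) − 0.2·(40, -0.096) = (-4, 0.0032)
∂J/∂x at (-4, 0.0032) = -40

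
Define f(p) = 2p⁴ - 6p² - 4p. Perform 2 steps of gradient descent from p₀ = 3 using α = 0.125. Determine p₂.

6812

f′(p) = 8p³ - 12p - 4
p₁ = 3 − 0.125·176 = -19
p₂ = -19 − 0.125·(-54648) = 6812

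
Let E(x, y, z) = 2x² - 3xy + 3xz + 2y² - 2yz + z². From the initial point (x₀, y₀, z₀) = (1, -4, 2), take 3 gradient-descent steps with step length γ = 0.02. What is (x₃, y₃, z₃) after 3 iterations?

(-0.091984, -2.832464, 1.260272)

∇E = (4x - 3y + 3z, -3x + 4y - 2z, 3x - 2y + 2z)
(x₁, y₁, z₁) = (1, -4, 2) − 0.02·(22, -23, 15) = (0.56, -3.54, 1.7)
(x₂, y₂, z₂) = (0.56, -3.54, 1.7) − 0.02·(17.96, -19.24, 12.16) = (0.2008, -3.1552, 1.4568)
(x₃, y₃, z₃) = (0.2008, -3.1552, 1.4568) − 0.02·(14.6392, -16.1368, 9.8264) = (-0.091984, -2.832464, 1.260272)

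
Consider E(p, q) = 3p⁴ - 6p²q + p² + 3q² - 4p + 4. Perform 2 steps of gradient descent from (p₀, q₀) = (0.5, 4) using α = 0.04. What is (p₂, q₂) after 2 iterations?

(2.13449216, 2.910496)

∇E = (12p³ - 12pq + 2p - 4, -6p² + 6q)
(p₁, q₁) = (0.5, 4) − 0.04·(-25.5, 22.5) = (1.52, 3.1)
(p₂, q₂) = (1.52, 3.1) − 0.04·(-15.362304, 4.7376) = (2.13449216, 2.910496)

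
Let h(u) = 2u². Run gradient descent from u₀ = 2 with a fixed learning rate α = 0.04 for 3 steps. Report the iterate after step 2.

1.4112

h′(u) = 4u
u₁ = 2 − 0.04·8 = 1.68
u₂ = 1.68 − 0.04·6.72 = 1.4112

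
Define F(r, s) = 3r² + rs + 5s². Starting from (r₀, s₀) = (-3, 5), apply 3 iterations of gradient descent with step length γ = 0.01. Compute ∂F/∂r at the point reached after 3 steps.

∇F = (6r + s, r + 10s)
Step 1: at (-3, 5), ∇F = (-13, 47) → (-3, 5) − 0.01·(-13, 47) = (-2.87, 4.53)
Step 2: at (-2.87, 4.53), ∇F = (-12.69, 42.43) → (-2.87, 4.53) − 0.01·(-12.69, 42.43) = (-2.7431, 4.1057)
Step 3: at (-2.7431, 4.1057), ∇F = (-12.3529, 38.3139) → (-2.7431, 4.1057) − 0.01·(-12.3529, 38.3139) = (-2.619571, 3.722561)
∂F/∂r at (-2.619571, 3.722561) = -11.994865

-11.994865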